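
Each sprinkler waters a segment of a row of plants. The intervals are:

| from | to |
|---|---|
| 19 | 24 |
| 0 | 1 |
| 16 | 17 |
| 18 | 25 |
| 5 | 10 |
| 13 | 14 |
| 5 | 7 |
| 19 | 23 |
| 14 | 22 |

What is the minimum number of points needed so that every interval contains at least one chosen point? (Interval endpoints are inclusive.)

Sort by right endpoint; whenever an interval is uncovered, place a point at its right end.
Sorted: [0,1] [5,7] [5,10] [13,14] [16,17] [14,22] [19,23] [19,24] [18,25]
{[0,1]} hit by 1; {[5,7],[5,10]} hit by 7; {[13,14]} hit by 14; {[16,17],[14,22]} hit by 17; {[19,23],[19,24],[18,25]} hit by 23.
Points: 1, 7, 14, 17, 23 (5 total).

5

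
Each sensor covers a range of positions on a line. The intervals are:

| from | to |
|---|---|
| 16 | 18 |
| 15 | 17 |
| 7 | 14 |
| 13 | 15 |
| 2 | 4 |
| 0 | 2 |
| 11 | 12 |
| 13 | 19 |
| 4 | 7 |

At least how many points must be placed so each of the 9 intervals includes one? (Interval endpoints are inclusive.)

5

Sort by right endpoint; whenever an interval is uncovered, place a point at its right end.
By right end: [0,2]  [2,4]  [4,7]  [11,12]  [7,14]  [13,15]  [15,17]  [16,18]  [13,19]
[0,2] uncovered → point at 2; [4,7] uncovered → point at 7; [11,12] uncovered → point at 12; [13,15] uncovered → point at 15; [16,18] uncovered → point at 18.
Points: 2, 7, 12, 15, 18 (5 total).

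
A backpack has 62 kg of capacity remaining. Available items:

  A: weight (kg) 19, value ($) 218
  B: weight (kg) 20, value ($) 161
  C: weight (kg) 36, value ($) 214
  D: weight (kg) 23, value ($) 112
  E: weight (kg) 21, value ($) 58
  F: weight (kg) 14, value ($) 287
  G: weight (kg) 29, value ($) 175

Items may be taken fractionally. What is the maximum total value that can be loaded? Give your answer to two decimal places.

Sort by value per unit weight and fill in that order.
Ratios (sorted): F 20.50, A 11.47, B 8.05, G 6.03, C 5.94, D 4.87, E 2.76
take F (14 @ 287); take A (19 @ 218); take B (20 @ 161); take 9/29 of G → 54.31. Capacity used 62/62.
Total value = 720.31

720.31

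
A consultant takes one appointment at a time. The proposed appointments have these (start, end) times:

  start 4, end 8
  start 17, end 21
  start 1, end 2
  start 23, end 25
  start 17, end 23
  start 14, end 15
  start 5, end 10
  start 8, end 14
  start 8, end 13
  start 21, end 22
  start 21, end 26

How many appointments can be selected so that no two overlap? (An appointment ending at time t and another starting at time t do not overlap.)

Sort by end time and greedily take each interval whose start is ≥ the last chosen end.
Sorted by end: (1,2)  (4,8)  (5,10)  (8,13)  (8,14)  (14,15)  (17,21)  (21,22)  (17,23)  (23,25)  (21,26)
take (1,2); take (4,8); take (8,13); take (14,15); take (17,21); take (21,22); skip (17,23); take (23,25); skip (21,26).
Selected 7 appointments.

7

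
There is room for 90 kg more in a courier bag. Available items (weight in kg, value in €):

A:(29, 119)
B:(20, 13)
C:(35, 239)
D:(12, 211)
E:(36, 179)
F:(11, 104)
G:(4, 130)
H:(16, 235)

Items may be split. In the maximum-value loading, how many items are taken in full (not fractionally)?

5

Ratios (sorted): G 32.50, D 17.58, H 14.69, F 9.45, C 6.83, E 4.97, A 4.10, B 0.65
take G (4 @ 130); take D (12 @ 211); take H (16 @ 235); take F (11 @ 104); take C (35 @ 239); take 12/36 of E → 59.67. Capacity used 90/90.
5 item(s) taken whole; one partial (take 12/36 of E).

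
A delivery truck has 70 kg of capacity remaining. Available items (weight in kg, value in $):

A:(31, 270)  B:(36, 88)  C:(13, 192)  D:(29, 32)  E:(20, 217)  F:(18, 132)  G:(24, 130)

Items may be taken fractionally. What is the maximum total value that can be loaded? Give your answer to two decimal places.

Ratios (sorted): C 14.77, E 10.85, A 8.71, F 7.33, G 5.42, B 2.44, D 1.10
take C (13 @ 192); take E (20 @ 217); take A (31 @ 270); take 6/18 of F → 44.00. Capacity used 70/70.
Total value = 723.00

723.00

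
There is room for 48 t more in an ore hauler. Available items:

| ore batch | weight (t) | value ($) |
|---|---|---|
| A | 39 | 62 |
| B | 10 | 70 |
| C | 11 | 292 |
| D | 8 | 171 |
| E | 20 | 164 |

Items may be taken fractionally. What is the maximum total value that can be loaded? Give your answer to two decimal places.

690.00

Order: C (292/11=26.55) > D (171/8=21.38) > E (164/20=8.20) > B (70/10=7.00) > A (62/39=1.59)
Fill: take C (11 @ 292) → take D (8 @ 171) → take E (20 @ 164) → take 9/10 of B → 63.00; 48/48 used.
Total value = 690.00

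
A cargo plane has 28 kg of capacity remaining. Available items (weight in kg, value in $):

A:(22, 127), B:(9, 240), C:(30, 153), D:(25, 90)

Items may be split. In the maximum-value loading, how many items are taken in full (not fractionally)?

1

Ratios (sorted): B 26.67, A 5.77, C 5.10, D 3.60
take B (9 @ 240); take 19/22 of A → 109.68. Capacity used 28/28.
1 item(s) taken whole; one partial (take 19/22 of A).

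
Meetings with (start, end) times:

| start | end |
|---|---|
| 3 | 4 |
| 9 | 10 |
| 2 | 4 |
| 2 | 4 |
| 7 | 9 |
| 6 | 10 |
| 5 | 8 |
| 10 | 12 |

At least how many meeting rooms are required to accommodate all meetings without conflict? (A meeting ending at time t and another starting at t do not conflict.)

3

The answer is the maximum number of intervals overlapping at any instant.
Events (time:±→running): 2:+→1 2:+→2 3:+→3 … peak 3.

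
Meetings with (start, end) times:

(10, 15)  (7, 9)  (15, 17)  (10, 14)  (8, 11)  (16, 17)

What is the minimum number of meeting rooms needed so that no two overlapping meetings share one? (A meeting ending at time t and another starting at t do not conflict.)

3

Count concurrent intervals with a sweep; the peak is the room count.
starts: [7, 8, 10, 10, 15, 16]
ends:   [9, 11, 14, 15, 17, 17]
s7→1 s8→2 e9→1 s10→2 s10→3  — peak 3.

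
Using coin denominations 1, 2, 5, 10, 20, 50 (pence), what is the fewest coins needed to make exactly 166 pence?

Greedy: take as many of the largest coin as possible, then repeat with the remainder.
166 − 3×50→16 − 1×10→6 − 1×5→1 − 1×1→0
Total coins = 3 + 1 + 1 + 1 = 6

6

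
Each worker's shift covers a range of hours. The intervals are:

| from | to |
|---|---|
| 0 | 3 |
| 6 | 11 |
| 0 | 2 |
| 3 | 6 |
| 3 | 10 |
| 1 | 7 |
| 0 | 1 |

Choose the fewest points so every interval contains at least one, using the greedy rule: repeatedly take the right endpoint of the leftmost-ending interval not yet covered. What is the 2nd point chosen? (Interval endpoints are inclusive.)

6

By right end: [0,1]  [0,2]  [0,3]  [3,6]  [1,7]  [3,10]  [6,11]
[0,1] uncovered → point at 1; [3,6] uncovered → point at 6.
Points: 1, 6 (2 total).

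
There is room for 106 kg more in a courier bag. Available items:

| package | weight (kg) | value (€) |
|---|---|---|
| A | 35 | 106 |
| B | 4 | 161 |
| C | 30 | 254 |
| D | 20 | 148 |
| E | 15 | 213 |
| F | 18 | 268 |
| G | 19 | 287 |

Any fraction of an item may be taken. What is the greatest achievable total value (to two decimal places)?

1331.00

Ratios (sorted): B 40.25, G 15.11, F 14.89, E 14.20, C 8.47, D 7.40, A 3.03
take B (4 @ 161); take G (19 @ 287); take F (18 @ 268); take E (15 @ 213); take C (30 @ 254); take D (20 @ 148). Capacity used 106/106.
Total value = 1331.00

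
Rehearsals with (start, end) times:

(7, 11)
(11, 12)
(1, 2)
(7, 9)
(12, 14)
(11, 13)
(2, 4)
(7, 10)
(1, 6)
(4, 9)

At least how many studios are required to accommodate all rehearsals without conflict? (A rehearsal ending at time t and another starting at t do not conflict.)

Events (time:±→running): 1:+→1 1:+→2 2:-→1 2:+→2 4:-→1 4:+→2 6:-→1 7:+→2 7:+→3 7:+→4 … peak 4.

4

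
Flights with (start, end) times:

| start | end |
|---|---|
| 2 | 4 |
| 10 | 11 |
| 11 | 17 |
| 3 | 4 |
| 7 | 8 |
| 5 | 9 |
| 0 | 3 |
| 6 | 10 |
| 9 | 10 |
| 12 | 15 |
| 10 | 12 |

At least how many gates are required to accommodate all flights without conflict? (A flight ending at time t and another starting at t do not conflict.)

Count concurrent intervals with a sweep; the peak is the room count.
starts: [0, 2, 3, 5, 6, 7, 9, 10, 10, 11, 12]
ends:   [3, 4, 4, 8, 9, 10, 10, 11, 12, 15, 17]
s0→1 s2→2 e3→1 s3→2 e4→1 e4→0 s5→1 s6→2 s7→3  — peak 3.

3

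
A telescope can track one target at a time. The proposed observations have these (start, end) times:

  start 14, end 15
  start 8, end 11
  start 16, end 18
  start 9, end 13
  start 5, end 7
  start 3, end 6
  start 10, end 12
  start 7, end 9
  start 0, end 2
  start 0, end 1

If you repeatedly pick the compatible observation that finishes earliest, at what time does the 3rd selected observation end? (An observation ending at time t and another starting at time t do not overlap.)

9

Order by finish time; keep every interval that doesn't clash with the previous kept one.
By end time: (0,1), (0,2), (3,6), (5,7), (7,9), (8,11), (10,12), (9,13), (14,15), (16,18).
Pick (0,1); next start ≥ 1 → (3,6); next start ≥ 6 → (7,9); next start ≥ 9 → (10,12); next start ≥ 12 → (14,15); next start ≥ 15 → (16,18).
Selected: (0,1) (3,6) (7,9) (10,12) (14,15) (16,18)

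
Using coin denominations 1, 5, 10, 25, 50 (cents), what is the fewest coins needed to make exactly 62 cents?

4

Use the largest denomination that fits, subtract, and repeat.
62 = 1×50 + 1×10 + 2×1
Total coins = 1 + 1 + 2 = 4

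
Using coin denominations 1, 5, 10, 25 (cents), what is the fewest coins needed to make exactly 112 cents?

7

Greedy: take as many of the largest coin as possible, then repeat with the remainder.
112 = 4×25 + 1×10 + 2×1
Total coins = 4 + 1 + 2 = 7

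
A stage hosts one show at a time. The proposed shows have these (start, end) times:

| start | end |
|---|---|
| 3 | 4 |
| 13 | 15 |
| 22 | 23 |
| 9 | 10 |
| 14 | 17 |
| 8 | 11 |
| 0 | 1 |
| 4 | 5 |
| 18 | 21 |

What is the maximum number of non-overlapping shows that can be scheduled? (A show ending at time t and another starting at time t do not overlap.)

7

Order by finish time; keep every interval that doesn't clash with the previous kept one.
Sorted by end: (0,1)  (3,4)  (4,5)  (9,10)  (8,11)  (13,15)  (14,17)  (18,21)  (22,23)
take (0,1); take (3,4); take (4,5); take (9,10); skip (8,11); take (13,15); skip (14,17); take (18,21); take (22,23).
Selected 7 shows.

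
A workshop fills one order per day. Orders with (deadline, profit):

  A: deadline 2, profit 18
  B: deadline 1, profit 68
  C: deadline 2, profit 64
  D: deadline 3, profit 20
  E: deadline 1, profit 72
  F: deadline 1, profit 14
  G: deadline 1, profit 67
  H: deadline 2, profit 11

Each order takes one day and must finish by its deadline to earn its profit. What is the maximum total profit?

156

Profit order: E=72 B=68 G=67 C=64 D=20 A=18 F=14 H=11
Assign: E→slot 1, B skipped, G skipped, C→slot 2, D→slot 3, A skipped, F skipped, H skipped.
Slots: [1:E] [2:C] [3:D]
Profit = 72 + 64 + 20 = 156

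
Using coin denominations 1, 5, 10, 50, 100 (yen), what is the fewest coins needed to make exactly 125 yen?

Use the largest denomination that fits, subtract, and repeat.
125 − 1×100→25 − 2×10→5 − 1×5→0
Total coins = 1 + 2 + 1 = 4

4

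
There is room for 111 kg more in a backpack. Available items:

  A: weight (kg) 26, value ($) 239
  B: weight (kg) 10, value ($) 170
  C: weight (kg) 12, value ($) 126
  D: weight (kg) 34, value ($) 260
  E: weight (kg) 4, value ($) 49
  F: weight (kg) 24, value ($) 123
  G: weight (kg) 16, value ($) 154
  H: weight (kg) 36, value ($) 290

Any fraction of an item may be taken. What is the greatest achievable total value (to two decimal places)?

1081.53

Greedy by value/weight ratio, highest first.
Order: B (170/10=17.00) > E (49/4=12.25) > C (126/12=10.50) > G (154/16=9.62) > A (239/26=9.19) > H (290/36=8.06) > D (260/34=7.65) > F (123/24=5.12)
Fill: take B (10 @ 170) → take E (4 @ 49) → take C (12 @ 126) → take G (16 @ 154) → take A (26 @ 239) → take H (36 @ 290) → take 7/34 of D → 53.53; 111/111 used.
Total value = 1081.53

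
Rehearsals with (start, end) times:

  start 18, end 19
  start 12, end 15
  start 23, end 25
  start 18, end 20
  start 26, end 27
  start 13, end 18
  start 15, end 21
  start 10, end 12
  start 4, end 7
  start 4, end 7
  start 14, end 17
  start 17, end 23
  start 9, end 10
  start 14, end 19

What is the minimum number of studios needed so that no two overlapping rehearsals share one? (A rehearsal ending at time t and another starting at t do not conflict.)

5

starts: [4, 4, 9, 10, 12, 13, 14, 14, 15, 17, 18, 18, 23, 26]
ends:   [7, 7, 10, 12, 15, 17, 18, 19, 19, 20, 21, 23, 25, 27]
s4→1 s4→2 e7→1 e7→0 s9→1 e10→0 s10→1 e12→0 s12→1 s13→2 s14→3 s14→4 e15→3 s15→4 e17→3 s17→4 e18→3 s18→4 s18→5  — peak 5.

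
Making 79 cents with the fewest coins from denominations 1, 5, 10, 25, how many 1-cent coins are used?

Use the largest denomination that fits, subtract, and repeat.
79 = 3×25 + 4×1
Count of 1: 4

4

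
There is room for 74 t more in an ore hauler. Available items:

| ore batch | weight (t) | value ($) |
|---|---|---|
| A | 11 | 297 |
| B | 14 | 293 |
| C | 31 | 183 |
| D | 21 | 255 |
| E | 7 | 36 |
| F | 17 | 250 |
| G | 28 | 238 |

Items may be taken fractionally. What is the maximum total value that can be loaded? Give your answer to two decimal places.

1188.50

Greedy by value/weight ratio, highest first.
Order: A (297/11=27.00) > B (293/14=20.93) > F (250/17=14.71) > D (255/21=12.14) > G (238/28=8.50) > C (183/31=5.90) > E (36/7=5.14)
Fill: take A (11 @ 297) → take B (14 @ 293) → take F (17 @ 250) → take D (21 @ 255) → take 11/28 of G → 93.50; 74/74 used.
Total value = 1188.50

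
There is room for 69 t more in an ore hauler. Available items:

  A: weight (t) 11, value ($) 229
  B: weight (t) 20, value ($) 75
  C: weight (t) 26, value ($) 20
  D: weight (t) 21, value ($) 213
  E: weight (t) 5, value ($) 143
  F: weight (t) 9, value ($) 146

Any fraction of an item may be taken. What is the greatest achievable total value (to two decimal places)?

808.31

Greedy by value/weight ratio, highest first.
Order: E (143/5=28.60) > A (229/11=20.82) > F (146/9=16.22) > D (213/21=10.14) > B (75/20=3.75) > C (20/26=0.77)
Fill: take E (5 @ 143) → take A (11 @ 229) → take F (9 @ 146) → take D (21 @ 213) → take B (20 @ 75) → take 3/26 of C → 2.31; 69/69 used.
Total value = 808.31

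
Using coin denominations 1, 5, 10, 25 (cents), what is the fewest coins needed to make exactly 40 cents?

Use the largest denomination that fits, subtract, and repeat.
40 − 1×25→15 − 1×10→5 − 1×5→0
Total coins = 1 + 1 + 1 = 3

3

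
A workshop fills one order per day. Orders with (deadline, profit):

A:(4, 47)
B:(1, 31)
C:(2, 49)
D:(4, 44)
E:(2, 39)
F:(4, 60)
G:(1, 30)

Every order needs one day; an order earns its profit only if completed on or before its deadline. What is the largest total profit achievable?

200

Profit order: F=60 C=49 A=47 D=44 E=39 B=31 G=30
Assign: F→slot 4, C→slot 2, A→slot 3, D→slot 1, E skipped, B skipped, G skipped.
Slots: [1:D] [2:C] [3:A] [4:F]
Profit = 44 + 49 + 47 + 60 = 200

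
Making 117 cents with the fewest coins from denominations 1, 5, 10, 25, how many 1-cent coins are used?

117 = 4×25 + 1×10 + 1×5 + 2×1
Count of 1: 2

2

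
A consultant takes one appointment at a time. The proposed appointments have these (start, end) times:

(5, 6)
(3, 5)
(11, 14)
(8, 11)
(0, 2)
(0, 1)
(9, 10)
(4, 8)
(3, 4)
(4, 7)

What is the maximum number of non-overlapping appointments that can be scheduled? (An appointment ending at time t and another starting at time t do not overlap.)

Order by finish time; keep every interval that doesn't clash with the previous kept one.
Sorted by end: (0,1)  (0,2)  (3,4)  (3,5)  (5,6)  (4,7)  (4,8)  (9,10)  (8,11)  (11,14)
take (0,1); take (3,4); take (5,6); take (9,10); take (11,14).
Selected 5 appointments.

5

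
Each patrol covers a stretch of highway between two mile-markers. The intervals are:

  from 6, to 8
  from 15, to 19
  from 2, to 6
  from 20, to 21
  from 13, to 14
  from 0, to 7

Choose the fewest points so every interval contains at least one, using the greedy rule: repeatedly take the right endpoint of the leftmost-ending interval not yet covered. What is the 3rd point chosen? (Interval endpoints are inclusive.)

Sorted: [2,6] [0,7] [6,8] [13,14] [15,19] [20,21]
{[2,6],[0,7],[6,8]} hit by 6; {[13,14]} hit by 14; {[15,19]} hit by 19; {[20,21]} hit by 21.
Points: 6, 14, 19, 21 (4 total).

19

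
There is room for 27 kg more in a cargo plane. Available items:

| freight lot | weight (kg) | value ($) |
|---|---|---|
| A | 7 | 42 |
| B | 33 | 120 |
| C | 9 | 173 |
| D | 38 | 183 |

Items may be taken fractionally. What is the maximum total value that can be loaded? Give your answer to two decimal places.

Greedy by value/weight ratio, highest first.
Ratios (sorted): C 19.22, A 6.00, D 4.82, B 3.64
take C (9 @ 173); take A (7 @ 42); take 11/38 of D → 52.97. Capacity used 27/27.
Total value = 267.97

267.97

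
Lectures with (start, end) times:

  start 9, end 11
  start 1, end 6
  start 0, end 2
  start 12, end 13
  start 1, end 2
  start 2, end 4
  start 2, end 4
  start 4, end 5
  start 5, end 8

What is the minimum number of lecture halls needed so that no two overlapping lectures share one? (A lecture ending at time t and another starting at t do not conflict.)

3

Count concurrent intervals with a sweep; the peak is the room count.
Events (time:±→running): 0:+→1 1:+→2 1:+→3 … peak 3.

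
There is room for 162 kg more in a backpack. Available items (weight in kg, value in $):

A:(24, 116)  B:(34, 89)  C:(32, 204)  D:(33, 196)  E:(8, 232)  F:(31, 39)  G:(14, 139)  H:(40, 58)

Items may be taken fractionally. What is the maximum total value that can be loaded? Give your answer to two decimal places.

1000.65

Greedy by value/weight ratio, highest first.
Ratios (sorted): E 29.00, G 9.93, C 6.38, D 5.94, A 4.83, B 2.62, H 1.45, F 1.26
take E (8 @ 232); take G (14 @ 139); take C (32 @ 204); take D (33 @ 196); take A (24 @ 116); take B (34 @ 89); take 17/40 of H → 24.65. Capacity used 162/162.
Total value = 1000.65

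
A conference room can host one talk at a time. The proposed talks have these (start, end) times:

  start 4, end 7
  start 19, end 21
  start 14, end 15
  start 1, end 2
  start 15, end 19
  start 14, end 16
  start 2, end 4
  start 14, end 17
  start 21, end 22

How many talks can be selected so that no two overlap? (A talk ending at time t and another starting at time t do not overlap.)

Sort by end time and greedily take each interval whose start is ≥ the last chosen end.
By end time: (1,2), (2,4), (4,7), (14,15), (14,16), (14,17), (15,19), (19,21), (21,22).
Pick (1,2); next start ≥ 2 → (2,4); next start ≥ 4 → (4,7); next start ≥ 7 → (14,15); next start ≥ 15 → (15,19); next start ≥ 19 → (19,21); next start ≥ 21 → (21,22).
Selected 7 talks.

7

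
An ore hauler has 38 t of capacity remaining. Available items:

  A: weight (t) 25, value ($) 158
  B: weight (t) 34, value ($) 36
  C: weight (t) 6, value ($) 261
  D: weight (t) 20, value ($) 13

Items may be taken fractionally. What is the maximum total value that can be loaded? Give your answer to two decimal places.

426.41

Sort by value per unit weight and fill in that order.
Order: C (261/6=43.50) > A (158/25=6.32) > B (36/34=1.06) > D (13/20=0.65)
Fill: take C (6 @ 261) → take A (25 @ 158) → take 7/34 of B → 7.41; 38/38 used.
Total value = 426.41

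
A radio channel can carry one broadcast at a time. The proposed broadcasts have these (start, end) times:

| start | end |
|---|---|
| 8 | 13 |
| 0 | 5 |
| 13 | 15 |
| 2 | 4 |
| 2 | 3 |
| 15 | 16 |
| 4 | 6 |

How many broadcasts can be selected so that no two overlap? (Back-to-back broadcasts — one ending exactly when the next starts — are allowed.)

5

Sort by end time and greedily take each interval whose start is ≥ the last chosen end.
Sorted by end: (2,3)  (2,4)  (0,5)  (4,6)  (8,13)  (13,15)  (15,16)
take (2,3); skip (2,4); take (4,6); take (8,13); take (13,15); take (15,16).
Selected 5 broadcasts.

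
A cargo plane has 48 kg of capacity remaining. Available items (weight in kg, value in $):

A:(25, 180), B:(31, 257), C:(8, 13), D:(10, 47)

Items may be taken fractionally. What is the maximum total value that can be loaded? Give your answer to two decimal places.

379.40

Order: B (257/31=8.29) > A (180/25=7.20) > D (47/10=4.70) > C (13/8=1.62)
Fill: take B (31 @ 257) → take 17/25 of A → 122.40; 48/48 used.
Total value = 379.40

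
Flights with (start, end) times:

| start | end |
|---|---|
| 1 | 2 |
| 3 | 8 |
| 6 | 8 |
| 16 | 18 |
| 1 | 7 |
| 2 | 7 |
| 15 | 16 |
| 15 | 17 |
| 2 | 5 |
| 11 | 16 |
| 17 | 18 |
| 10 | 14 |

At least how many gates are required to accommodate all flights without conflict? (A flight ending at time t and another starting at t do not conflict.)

Count concurrent intervals with a sweep; the peak is the room count.
Events (time:±→running): 1:+→1 1:+→2 2:-→1 2:+→2 2:+→3 3:+→4 … peak 4.

4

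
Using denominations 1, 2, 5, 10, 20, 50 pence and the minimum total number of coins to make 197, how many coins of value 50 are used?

3

Greedy: take as many of the largest coin as possible, then repeat with the remainder.
197 = 3×50 + 2×20 + 1×5 + 1×2
Count of 50: 3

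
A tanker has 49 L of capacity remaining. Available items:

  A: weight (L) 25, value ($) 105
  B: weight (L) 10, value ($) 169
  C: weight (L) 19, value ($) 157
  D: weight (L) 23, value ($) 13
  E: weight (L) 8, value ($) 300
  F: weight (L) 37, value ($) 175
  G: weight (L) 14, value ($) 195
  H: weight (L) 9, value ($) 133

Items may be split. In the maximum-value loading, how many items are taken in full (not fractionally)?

Order: E (300/8=37.50) > B (169/10=16.90) > H (133/9=14.78) > G (195/14=13.93) > C (157/19=8.26) > F (175/37=4.73) > A (105/25=4.20) > D (13/23=0.57)
Fill: take E (8 @ 300) → take B (10 @ 169) → take H (9 @ 133) → take G (14 @ 195) → take 8/19 of C → 66.11; 49/49 used.
4 item(s) taken whole; one partial (take 8/19 of C).

4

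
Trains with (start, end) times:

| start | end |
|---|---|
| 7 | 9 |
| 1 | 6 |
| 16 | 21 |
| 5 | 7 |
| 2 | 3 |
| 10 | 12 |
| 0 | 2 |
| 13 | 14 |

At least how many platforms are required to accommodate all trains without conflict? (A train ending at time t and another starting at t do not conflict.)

starts: [0, 1, 2, 5, 7, 10, 13, 16]
ends:   [2, 3, 6, 7, 9, 12, 14, 21]
s0→1 s1→2  — peak 2.

2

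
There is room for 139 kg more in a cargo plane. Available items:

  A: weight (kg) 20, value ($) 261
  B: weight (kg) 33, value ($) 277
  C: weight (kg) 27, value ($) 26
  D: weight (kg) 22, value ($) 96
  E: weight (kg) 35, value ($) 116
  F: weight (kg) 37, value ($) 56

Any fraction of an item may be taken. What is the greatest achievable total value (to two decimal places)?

793.89

Ratios (sorted): A 13.05, B 8.39, D 4.36, E 3.31, F 1.51, C 0.96
take A (20 @ 261); take B (33 @ 277); take D (22 @ 96); take E (35 @ 116); take 29/37 of F → 43.89. Capacity used 139/139.
Total value = 793.89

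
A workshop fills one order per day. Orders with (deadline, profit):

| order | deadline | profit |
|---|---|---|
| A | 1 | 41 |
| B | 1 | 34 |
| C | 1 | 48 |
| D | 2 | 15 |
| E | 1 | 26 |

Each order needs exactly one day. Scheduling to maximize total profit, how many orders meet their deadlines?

2

By profit: C(d1,48), A(d1,41), B(d1,34), E(d1,26), D(d2,15)
C→slot 1; A skipped; B skipped; E skipped; D→slot 2.
2 of 5 scheduled.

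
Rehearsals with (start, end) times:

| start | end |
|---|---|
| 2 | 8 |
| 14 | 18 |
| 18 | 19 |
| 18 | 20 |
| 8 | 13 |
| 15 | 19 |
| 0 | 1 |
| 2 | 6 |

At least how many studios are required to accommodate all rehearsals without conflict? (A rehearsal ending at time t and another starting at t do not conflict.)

The answer is the maximum number of intervals overlapping at any instant.
Events (time:±→running): 0:+→1 1:-→0 2:+→1 2:+→2 6:-→1 8:-→0 8:+→1 13:-→0 14:+→1 15:+→2 18:-→1 18:+→2 18:+→3 … peak 3.

3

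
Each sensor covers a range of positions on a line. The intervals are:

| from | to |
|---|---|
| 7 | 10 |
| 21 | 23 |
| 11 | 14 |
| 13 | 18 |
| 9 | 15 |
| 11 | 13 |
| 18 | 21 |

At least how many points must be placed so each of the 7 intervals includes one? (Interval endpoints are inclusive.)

Process intervals by earliest right end; each time one isn't hit yet, stab at its right endpoint.
Sorted: [7,10] [11,13] [11,14] [9,15] [13,18] [18,21] [21,23]
{[7,10]} hit by 10; {[11,13],[11,14],[9,15],[13,18]} hit by 13; {[18,21],[21,23]} hit by 21.
Points: 10, 13, 21 (3 total).

3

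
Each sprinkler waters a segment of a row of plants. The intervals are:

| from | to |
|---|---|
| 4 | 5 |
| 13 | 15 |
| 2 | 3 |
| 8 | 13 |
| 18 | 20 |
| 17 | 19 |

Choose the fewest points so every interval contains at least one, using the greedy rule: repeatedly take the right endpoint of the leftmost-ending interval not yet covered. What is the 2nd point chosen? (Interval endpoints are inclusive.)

5

Sort by right endpoint; whenever an interval is uncovered, place a point at its right end.
By right end: [2,3]  [4,5]  [8,13]  [13,15]  [17,19]  [18,20]
[2,3] uncovered → point at 3; [4,5] uncovered → point at 5; [8,13] uncovered → point at 13; [17,19] uncovered → point at 19.
Points: 3, 5, 13, 19 (4 total).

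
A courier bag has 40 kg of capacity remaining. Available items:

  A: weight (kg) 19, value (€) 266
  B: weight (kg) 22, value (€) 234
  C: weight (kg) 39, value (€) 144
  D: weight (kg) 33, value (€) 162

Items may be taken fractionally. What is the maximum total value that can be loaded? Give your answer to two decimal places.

489.36

Greedy by value/weight ratio, highest first.
Order: A (266/19=14.00) > B (234/22=10.64) > D (162/33=4.91) > C (144/39=3.69)
Fill: take A (19 @ 266) → take 21/22 of B → 223.36; 40/40 used.
Total value = 489.36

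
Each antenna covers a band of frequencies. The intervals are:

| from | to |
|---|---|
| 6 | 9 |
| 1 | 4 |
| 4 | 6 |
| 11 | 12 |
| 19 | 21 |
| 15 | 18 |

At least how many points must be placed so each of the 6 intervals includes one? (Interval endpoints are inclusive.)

5

Process intervals by earliest right end; each time one isn't hit yet, stab at its right endpoint.
Sorted: [1,4] [4,6] [6,9] [11,12] [15,18] [19,21]
{[1,4],[4,6]} hit by 4; {[6,9]} hit by 9; {[11,12]} hit by 12; {[15,18]} hit by 18; {[19,21]} hit by 21.
Points: 4, 9, 12, 18, 21 (5 total).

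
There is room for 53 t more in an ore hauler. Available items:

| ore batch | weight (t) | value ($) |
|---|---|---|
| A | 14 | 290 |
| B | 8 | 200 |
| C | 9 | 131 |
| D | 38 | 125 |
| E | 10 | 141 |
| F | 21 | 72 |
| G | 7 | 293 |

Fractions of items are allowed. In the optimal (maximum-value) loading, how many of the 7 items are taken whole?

Sort by value per unit weight and fill in that order.
Ratios (sorted): G 41.86, B 25.00, A 20.71, C 14.56, E 14.10, F 3.43, D 3.29
take G (7 @ 293); take B (8 @ 200); take A (14 @ 290); take C (9 @ 131); take E (10 @ 141); take 5/21 of F → 17.14. Capacity used 53/53.
5 item(s) taken whole; one partial (take 5/21 of F).

5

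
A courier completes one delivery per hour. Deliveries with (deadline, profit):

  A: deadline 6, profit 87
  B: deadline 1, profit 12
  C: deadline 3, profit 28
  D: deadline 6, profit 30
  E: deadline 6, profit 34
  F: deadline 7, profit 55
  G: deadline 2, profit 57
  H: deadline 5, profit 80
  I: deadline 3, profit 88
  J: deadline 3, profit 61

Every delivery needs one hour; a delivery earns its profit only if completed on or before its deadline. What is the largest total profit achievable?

Sort by profit descending; place each in the latest free slot ≤ its deadline.
Profit order: I=88 A=87 H=80 J=61 G=57 F=55 E=34 D=30 C=28 B=12
Assign: I→slot 3, A→slot 6, H→slot 5, J→slot 2, G→slot 1, F→slot 7, E→slot 4, D skipped, C skipped, B skipped.
Slots: [1:G] [2:J] [3:I] [4:E] [5:H] [6:A] [7:F]
Profit = 57 + 61 + 88 + 34 + 80 + 87 + 55 = 462

462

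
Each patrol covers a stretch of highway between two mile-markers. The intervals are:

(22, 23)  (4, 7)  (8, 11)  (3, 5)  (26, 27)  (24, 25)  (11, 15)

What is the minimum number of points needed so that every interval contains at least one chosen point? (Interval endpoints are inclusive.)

5

Sort by right endpoint; whenever an interval is uncovered, place a point at its right end.
By right end: [3,5]  [4,7]  [8,11]  [11,15]  [22,23]  [24,25]  [26,27]
[3,5] uncovered → point at 5; [8,11] uncovered → point at 11; [22,23] uncovered → point at 23; [24,25] uncovered → point at 25; [26,27] uncovered → point at 27.
Points: 5, 11, 23, 25, 27 (5 total).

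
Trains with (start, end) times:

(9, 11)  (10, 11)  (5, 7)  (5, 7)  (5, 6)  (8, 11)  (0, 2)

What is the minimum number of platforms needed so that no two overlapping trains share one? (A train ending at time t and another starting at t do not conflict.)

3

The answer is the maximum number of intervals overlapping at any instant.
starts: [0, 5, 5, 5, 8, 9, 10]
ends:   [2, 6, 7, 7, 11, 11, 11]
s0→1 e2→0 s5→1 s5→2 s5→3  — peak 3.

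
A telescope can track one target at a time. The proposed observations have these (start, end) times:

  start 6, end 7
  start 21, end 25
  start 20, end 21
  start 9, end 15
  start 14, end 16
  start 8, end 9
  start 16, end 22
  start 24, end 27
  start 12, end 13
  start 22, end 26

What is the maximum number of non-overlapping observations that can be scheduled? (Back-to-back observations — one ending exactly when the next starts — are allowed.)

Sort by end time and greedily take each interval whose start is ≥ the last chosen end.
Sorted by end: (6,7)  (8,9)  (12,13)  (9,15)  (14,16)  (20,21)  (16,22)  (21,25)  (22,26)  (24,27)
take (6,7); take (8,9); take (12,13); take (14,16); take (20,21); take (21,25); skip (24,27).
Selected 6 observations.

6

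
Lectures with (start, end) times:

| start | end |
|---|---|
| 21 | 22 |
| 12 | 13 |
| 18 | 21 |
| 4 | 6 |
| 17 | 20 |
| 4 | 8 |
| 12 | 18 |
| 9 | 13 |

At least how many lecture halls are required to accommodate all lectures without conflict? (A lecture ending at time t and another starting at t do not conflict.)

Count concurrent intervals with a sweep; the peak is the room count.
Events (time:±→running): 4:+→1 4:+→2 6:-→1 8:-→0 9:+→1 12:+→2 12:+→3 … peak 3.

3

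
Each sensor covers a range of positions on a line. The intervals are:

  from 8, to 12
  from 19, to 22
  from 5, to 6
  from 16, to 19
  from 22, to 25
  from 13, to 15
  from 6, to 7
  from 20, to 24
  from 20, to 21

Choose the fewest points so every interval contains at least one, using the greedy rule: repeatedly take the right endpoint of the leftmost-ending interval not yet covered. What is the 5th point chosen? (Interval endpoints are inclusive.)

Sorted: [5,6] [6,7] [8,12] [13,15] [16,19] [20,21] [19,22] [20,24] [22,25]
{[5,6],[6,7]} hit by 6; {[8,12]} hit by 12; {[13,15]} hit by 15; {[16,19]} hit by 19; {[20,21],[19,22],[20,24]} hit by 21; {[22,25]} hit by 25.
Points: 6, 12, 15, 19, 21, 25 (6 total).

21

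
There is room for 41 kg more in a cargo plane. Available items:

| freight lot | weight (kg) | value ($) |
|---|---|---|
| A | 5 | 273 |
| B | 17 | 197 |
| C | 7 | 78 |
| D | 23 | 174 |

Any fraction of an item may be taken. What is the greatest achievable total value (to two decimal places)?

638.78

Order: A (273/5=54.60) > B (197/17=11.59) > C (78/7=11.14) > D (174/23=7.57)
Fill: take A (5 @ 273) → take B (17 @ 197) → take C (7 @ 78) → take 12/23 of D → 90.78; 41/41 used.
Total value = 638.78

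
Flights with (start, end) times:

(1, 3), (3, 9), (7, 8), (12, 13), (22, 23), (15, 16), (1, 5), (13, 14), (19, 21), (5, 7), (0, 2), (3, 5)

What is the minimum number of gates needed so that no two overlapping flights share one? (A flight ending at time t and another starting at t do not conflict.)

3

Count concurrent intervals with a sweep; the peak is the room count.
starts: [0, 1, 1, 3, 3, 5, 7, 12, 13, 15, 19, 22]
ends:   [2, 3, 5, 5, 7, 8, 9, 13, 14, 16, 21, 23]
s0→1 s1→2 s1→3  — peak 3.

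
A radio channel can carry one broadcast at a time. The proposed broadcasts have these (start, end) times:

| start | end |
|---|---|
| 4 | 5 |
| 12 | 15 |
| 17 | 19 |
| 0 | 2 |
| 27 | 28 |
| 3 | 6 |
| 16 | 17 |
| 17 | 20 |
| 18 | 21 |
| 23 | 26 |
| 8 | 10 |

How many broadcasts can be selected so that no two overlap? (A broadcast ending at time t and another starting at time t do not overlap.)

Sort by end time and greedily take each interval whose start is ≥ the last chosen end.
By end time: (0,2), (4,5), (3,6), (8,10), (12,15), (16,17), (17,19), (17,20), (18,21), (23,26), (27,28).
Pick (0,2); next start ≥ 2 → (4,5); next start ≥ 5 → (8,10); next start ≥ 10 → (12,15); next start ≥ 15 → (16,17); next start ≥ 17 → (17,19); next start ≥ 19 → (23,26); next start ≥ 26 → (27,28).
Selected 8 broadcasts.

8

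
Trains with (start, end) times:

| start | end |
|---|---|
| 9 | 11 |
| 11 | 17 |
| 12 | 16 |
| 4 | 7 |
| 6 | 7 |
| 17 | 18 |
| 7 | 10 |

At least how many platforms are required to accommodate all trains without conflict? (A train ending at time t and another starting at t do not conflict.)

2

starts: [4, 6, 7, 9, 11, 12, 17]
ends:   [7, 7, 10, 11, 16, 17, 18]
s4→1 s6→2  — peak 2.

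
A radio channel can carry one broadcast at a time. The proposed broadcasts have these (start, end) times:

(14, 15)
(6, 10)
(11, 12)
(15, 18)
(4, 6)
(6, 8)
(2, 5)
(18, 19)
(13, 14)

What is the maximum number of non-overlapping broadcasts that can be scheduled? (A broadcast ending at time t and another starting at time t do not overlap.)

Sort by end time and greedily take each interval whose start is ≥ the last chosen end.
Sorted by end: (2,5)  (4,6)  (6,8)  (6,10)  (11,12)  (13,14)  (14,15)  (15,18)  (18,19)
take (2,5); take (6,8); skip (6,10); take (11,12); take (13,14); take (14,15); take (15,18); take (18,19).
Selected 7 broadcasts.

7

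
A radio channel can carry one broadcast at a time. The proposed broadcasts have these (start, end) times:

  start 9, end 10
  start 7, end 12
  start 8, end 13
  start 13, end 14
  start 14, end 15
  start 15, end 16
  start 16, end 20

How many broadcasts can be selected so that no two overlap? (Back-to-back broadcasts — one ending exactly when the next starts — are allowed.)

5

Sort by end time and greedily take each interval whose start is ≥ the last chosen end.
Sorted by end: (9,10)  (7,12)  (8,13)  (13,14)  (14,15)  (15,16)  (16,20)
take (9,10); skip (7,12); skip (8,13); take (13,14); take (14,15); take (15,16); take (16,20).
Selected 5 broadcasts.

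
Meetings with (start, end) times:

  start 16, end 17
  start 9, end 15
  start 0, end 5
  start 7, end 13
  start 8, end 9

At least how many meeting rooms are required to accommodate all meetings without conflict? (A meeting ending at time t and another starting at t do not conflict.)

The answer is the maximum number of intervals overlapping at any instant.
starts: [0, 7, 8, 9, 16]
ends:   [5, 9, 13, 15, 17]
s0→1 e5→0 s7→1 s8→2  — peak 2.

2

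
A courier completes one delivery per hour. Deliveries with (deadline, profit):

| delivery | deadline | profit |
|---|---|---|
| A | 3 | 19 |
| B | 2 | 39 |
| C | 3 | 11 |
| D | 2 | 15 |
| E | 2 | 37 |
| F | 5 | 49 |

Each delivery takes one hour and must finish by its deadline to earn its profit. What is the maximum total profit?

144

Sort by profit descending; place each in the latest free slot ≤ its deadline.
Profit order: F=49 B=39 E=37 A=19 D=15 C=11
Assign: F→slot 5, B→slot 2, E→slot 1, A→slot 3, D skipped, C skipped.
Slots: [1:E] [2:B] [3:A] [5:F]
Profit = 37 + 39 + 19 + 49 = 144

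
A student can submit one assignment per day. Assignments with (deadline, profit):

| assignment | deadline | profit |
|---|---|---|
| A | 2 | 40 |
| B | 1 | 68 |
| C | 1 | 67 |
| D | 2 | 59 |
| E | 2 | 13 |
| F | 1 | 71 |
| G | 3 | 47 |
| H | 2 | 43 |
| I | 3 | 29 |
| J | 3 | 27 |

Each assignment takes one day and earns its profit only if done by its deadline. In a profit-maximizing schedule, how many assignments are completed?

3

Take jobs in profit order; each goes to the latest open slot no later than its deadline.
Profit order: F=71 B=68 C=67 D=59 G=47 H=43 A=40 I=29 J=27 E=13
Assign: F→slot 1, B skipped, C skipped, D→slot 2, G→slot 3, H skipped, A skipped, I skipped, J skipped, E skipped.
Slots: [1:F] [2:D] [3:G]
3 of 10 scheduled.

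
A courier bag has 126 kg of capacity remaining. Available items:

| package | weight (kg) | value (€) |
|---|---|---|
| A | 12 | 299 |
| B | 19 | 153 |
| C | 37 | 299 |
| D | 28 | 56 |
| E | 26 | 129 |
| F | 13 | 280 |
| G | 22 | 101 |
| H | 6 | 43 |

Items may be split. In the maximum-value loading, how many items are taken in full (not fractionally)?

Order: A (299/12=24.92) > F (280/13=21.54) > C (299/37=8.08) > B (153/19=8.05) > H (43/6=7.17) > E (129/26=4.96) > G (101/22=4.59) > D (56/28=2.00)
Fill: take A (12 @ 299) → take F (13 @ 280) → take C (37 @ 299) → take B (19 @ 153) → take H (6 @ 43) → take E (26 @ 129) → take 13/22 of G → 59.68; 126/126 used.
6 item(s) taken whole; one partial (take 13/22 of G).

6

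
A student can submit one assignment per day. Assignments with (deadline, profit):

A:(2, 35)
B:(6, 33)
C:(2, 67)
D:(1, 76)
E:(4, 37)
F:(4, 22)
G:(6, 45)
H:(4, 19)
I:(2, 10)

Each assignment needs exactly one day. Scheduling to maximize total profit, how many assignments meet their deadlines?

6

Take jobs in profit order; each goes to the latest open slot no later than its deadline.
Profit order: D=76 C=67 G=45 E=37 A=35 B=33 F=22 H=19 I=10
Assign: D→slot 1, C→slot 2, G→slot 6, E→slot 4, A skipped, B→slot 5, F→slot 3, H skipped, I skipped.
Slots: [1:D] [2:C] [3:F] [4:E] [5:B] [6:G]
6 of 9 scheduled.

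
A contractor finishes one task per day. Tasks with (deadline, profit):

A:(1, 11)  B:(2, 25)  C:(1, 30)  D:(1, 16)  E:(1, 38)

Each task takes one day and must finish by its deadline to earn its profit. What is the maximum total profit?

By profit: E(d1,38), C(d1,30), B(d2,25), D(d1,16), A(d1,11)
E→slot 1; C skipped; B→slot 2; D skipped; A skipped.
Profit = 38 + 25 = 63

63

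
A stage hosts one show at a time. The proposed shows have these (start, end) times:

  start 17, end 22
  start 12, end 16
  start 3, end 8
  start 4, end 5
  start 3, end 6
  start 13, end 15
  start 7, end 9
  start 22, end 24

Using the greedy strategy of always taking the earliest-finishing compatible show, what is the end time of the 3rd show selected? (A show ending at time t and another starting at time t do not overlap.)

Sorted by end: (4,5)  (3,6)  (3,8)  (7,9)  (13,15)  (12,16)  (17,22)  (22,24)
take (4,5); skip (3,8); take (7,9); take (13,15); take (17,22); take (22,24).
Selected: (4,5) (7,9) (13,15) (17,22) (22,24)

15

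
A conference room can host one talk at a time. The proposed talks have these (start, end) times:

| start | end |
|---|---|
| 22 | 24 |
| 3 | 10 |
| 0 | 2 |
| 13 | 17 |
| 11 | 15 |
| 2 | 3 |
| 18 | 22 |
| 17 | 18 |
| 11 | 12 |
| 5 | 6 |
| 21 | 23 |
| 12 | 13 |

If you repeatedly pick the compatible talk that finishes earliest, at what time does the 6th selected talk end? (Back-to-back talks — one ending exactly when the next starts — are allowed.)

17

Order by finish time; keep every interval that doesn't clash with the previous kept one.
By end time: (0,2), (2,3), (5,6), (3,10), (11,12), (12,13), (11,15), (13,17), (17,18), (18,22), (21,23), (22,24).
Pick (0,2); next start ≥ 2 → (2,3); next start ≥ 3 → (5,6); next start ≥ 6 → (11,12); next start ≥ 12 → (12,13); next start ≥ 13 → (13,17); next start ≥ 17 → (17,18); next start ≥ 18 → (18,22); next start ≥ 22 → (22,24).
Selected: (0,2) (2,3) (5,6) (11,12) (12,13) (13,17) (17,18) (18,22) (22,24)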